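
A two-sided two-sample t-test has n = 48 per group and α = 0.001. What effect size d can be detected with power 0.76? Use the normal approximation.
d ≈ 0.82

Minimum detectable effect (two-sample t-test, normal approximation):
d = (z_{α/2} + z_β) / √(n/2)
d = (3.291 + 0.706) / √(48/2)
d = 3.997 / 4.899
d ≈ 0.82

By Cohen's convention (0.2 small / 0.5 medium / 0.8 large): large effect.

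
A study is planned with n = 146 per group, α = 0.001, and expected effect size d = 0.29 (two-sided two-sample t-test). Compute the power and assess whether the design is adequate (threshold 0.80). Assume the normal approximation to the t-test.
Power ≈ 0.21; the study is underpowered (power < 0.80)

Power calculation (two-sample t-test, normal approximation):
z_β = d · √(n/2) - z_{α/2}
z_β = 0.29 · √(146/2) - 3.291
z_β = 0.29 · 8.544 - 3.291
z_β = -0.813

Power = Φ(z_β) = Φ(-0.813) ≈ 0.208

Effect size d = 0.29 is small by Cohen's convention (0.2/0.5/0.8).

Threshold: power ≥ 0.80 is conventionally adequate.
Power ≈ 0.21 → the study is underpowered (power < 0.80).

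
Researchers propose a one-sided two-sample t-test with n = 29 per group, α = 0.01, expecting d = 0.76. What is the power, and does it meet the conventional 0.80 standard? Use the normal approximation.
Power ≈ 0.71; the study is underpowered (power < 0.80)

Power calculation (two-sample t-test, normal approximation):
z_β = d · √(n/2) - z_α
z_β = 0.76 · √(29/2) - 2.326
z_β = 0.76 · 3.808 - 2.326
z_β = 0.568

Power = Φ(z_β) = Φ(0.568) ≈ 0.715

Effect size d = 0.76 is medium by Cohen's convention (0.2/0.5/0.8).

Threshold: power ≥ 0.80 is conventionally adequate.
Power ≈ 0.71 → the study is underpowered (power < 0.80).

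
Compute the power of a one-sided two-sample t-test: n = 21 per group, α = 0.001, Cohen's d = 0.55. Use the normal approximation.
Power ≈ 0.10

Power calculation (two-sample t-test, normal approximation):
z_β = d · √(n/2) - z_α
z_β = 0.55 · √(21/2) - 3.090
z_β = 0.55 · 3.240 - 3.090
z_β = -1.308

Power = Φ(z_β) = Φ(-1.308) ≈ 0.095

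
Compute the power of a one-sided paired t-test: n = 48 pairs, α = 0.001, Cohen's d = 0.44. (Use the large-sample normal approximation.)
Power ≈ 0.48

Power calculation (paired t-test, normal approximation):
z_β = d · √n - z_α
z_β = 0.44 · √48 - 3.090
z_β = 0.44 · 6.928 - 3.090
z_β = -0.042

Power = Φ(z_β) = Φ(-0.042) ≈ 0.483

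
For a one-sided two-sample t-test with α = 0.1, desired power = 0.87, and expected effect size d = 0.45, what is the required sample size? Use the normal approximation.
n = 58 per group

Sample size formula (two-sample t-test, normal approximation):
n = 2 · ((z_α + z_β) / d)²

z_α = 1.282 (for α = 0.1, one-sided)
z_β = 1.126 (for power = 0.87)
d = 0.45

n = 2 · ((1.282 + 1.126) / 0.45)²
n = 2 · (5.351)²
n ≈ 57.27
Round up to the next whole number: n = 58 per group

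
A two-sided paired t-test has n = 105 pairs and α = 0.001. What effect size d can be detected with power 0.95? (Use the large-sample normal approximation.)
d ≈ 0.48

Minimum detectable effect (paired t-test, normal approximation):
d = (z_{α/2} + z_β) / √n
d = (3.291 + 1.645) / √105
d = 4.935 / 10.247
d ≈ 0.48

By Cohen's convention (0.2 small / 0.5 medium / 0.8 large): small effect.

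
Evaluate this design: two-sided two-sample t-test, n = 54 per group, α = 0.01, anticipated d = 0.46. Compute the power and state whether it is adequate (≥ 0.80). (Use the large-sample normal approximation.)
Power ≈ 0.43; the study is underpowered (power < 0.80)

Power calculation (two-sample t-test, normal approximation):
z_β = d · √(n/2) - z_{α/2}
z_β = 0.46 · √(54/2) - 2.576
z_β = 0.46 · 5.196 - 2.576
z_β = -0.186

Power = Φ(z_β) = Φ(-0.186) ≈ 0.426

Effect size d = 0.46 is small by Cohen's convention (0.2/0.5/0.8).

Threshold: power ≥ 0.80 is conventionally adequate.
Power ≈ 0.43 → the study is underpowered (power < 0.80).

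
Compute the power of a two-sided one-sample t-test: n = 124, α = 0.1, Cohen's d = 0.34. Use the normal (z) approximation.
Power ≈ 0.98

Power calculation (one-sample t-test, normal approximation):
z_β = d · √n - z_{α/2}
z_β = 0.34 · √124 - 1.645
z_β = 0.34 · 11.136 - 1.645
z_β = 2.141

Power = Φ(z_β) = Φ(2.141) ≈ 0.984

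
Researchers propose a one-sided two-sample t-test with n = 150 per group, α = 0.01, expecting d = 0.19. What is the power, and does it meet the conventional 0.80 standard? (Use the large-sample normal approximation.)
Power ≈ 0.25; the study is underpowered (power < 0.80)

Power calculation (two-sample t-test, normal approximation):
z_β = d · √(n/2) - z_α
z_β = 0.19 · √(150/2) - 2.326
z_β = 0.19 · 8.660 - 2.326
z_β = -0.681

Power = Φ(z_β) = Φ(-0.681) ≈ 0.248

Effect size d = 0.19 is very small by Cohen's convention (0.2/0.5/0.8).

Threshold: power ≥ 0.80 is conventionally adequate.
Power ≈ 0.25 → the study is underpowered (power < 0.80).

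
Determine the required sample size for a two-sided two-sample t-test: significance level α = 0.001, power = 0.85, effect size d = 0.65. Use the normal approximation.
n = 89 per group

Sample size formula (two-sample t-test, normal approximation):
n = 2 · ((z_{α/2} + z_β) / d)²

z_{α/2} = 3.291 (for α = 0.001, two-sided)
z_β = 1.036 (for power = 0.85)
d = 0.65

n = 2 · ((3.291 + 1.036) / 0.65)²
n = 2 · (6.657)²
n ≈ 88.63
Round up to the next whole number: n = 89 per group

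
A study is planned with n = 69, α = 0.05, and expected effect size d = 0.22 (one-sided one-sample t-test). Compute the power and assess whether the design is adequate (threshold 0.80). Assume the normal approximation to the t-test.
Power ≈ 0.57; the study is underpowered (power < 0.80)

Power calculation (one-sample t-test, normal approximation):
z_β = d · √n - z_α
z_β = 0.22 · √69 - 1.645
z_β = 0.22 · 8.307 - 1.645
z_β = 0.183

Power = Φ(z_β) = Φ(0.183) ≈ 0.572

Effect size d = 0.22 is small by Cohen's convention (0.2/0.5/0.8).

Threshold: power ≥ 0.80 is conventionally adequate.
Power ≈ 0.57 → the study is underpowered (power < 0.80).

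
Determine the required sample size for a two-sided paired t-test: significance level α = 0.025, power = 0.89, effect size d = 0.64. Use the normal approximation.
n = 30 pairs

Sample size formula (paired t-test, normal approximation):
n = ((z_{α/2} + z_β) / d)²

z_{α/2} = 2.241 (for α = 0.025, two-sided)
z_β = 1.227 (for power = 0.89)
d = 0.64

n = ((2.241 + 1.227) / 0.64)²
n = (5.419)²
n ≈ 29.37
Round up to the next whole number: n = 30 pairs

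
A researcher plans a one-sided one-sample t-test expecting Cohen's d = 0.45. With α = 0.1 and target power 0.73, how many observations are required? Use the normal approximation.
n = 18

Sample size formula (one-sample t-test, normal approximation):
n = ((z_α + z_β) / d)²

z_α = 1.282 (for α = 0.1, one-sided)
z_β = 0.613 (for power = 0.73)
d = 0.45

n = ((1.282 + 0.613) / 0.45)²
n = (4.211)²
n ≈ 17.73
Round up to the next whole number: n = 18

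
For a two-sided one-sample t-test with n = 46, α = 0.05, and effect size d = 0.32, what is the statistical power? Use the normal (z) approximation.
Power ≈ 0.58

Power calculation (one-sample t-test, normal approximation):
z_β = d · √n - z_{α/2}
z_β = 0.32 · √46 - 1.960
z_β = 0.32 · 6.782 - 1.960
z_β = 0.210

Power = Φ(z_β) = Φ(0.210) ≈ 0.583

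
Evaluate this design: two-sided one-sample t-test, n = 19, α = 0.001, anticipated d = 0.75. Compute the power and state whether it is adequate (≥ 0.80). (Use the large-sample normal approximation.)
Power ≈ 0.49; the study is underpowered (power < 0.80)

Power calculation (one-sample t-test, normal approximation):
z_β = d · √n - z_{α/2}
z_β = 0.75 · √19 - 3.291
z_β = 0.75 · 4.359 - 3.291
z_β = -0.021

Power = Φ(z_β) = Φ(-0.021) ≈ 0.491

Effect size d = 0.75 is medium by Cohen's convention (0.2/0.5/0.8).

Threshold: power ≥ 0.80 is conventionally adequate.
Power ≈ 0.49 → the study is underpowered (power < 0.80).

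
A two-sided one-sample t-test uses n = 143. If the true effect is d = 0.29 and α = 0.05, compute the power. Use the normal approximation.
Power ≈ 0.93

Power calculation (one-sample t-test, normal approximation):
z_β = d · √n - z_{α/2}
z_β = 0.29 · √143 - 1.960
z_β = 0.29 · 11.958 - 1.960
z_β = 1.508

Power = Φ(z_β) = Φ(1.508) ≈ 0.934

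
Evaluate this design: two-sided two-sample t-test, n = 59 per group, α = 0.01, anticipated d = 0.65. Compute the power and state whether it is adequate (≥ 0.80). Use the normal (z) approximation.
Power ≈ 0.83; the study is adequately powered (power ≥ 0.80)

Power calculation (two-sample t-test, normal approximation):
z_β = d · √(n/2) - z_{α/2}
z_β = 0.65 · √(59/2) - 2.576
z_β = 0.65 · 5.431 - 2.576
z_β = 0.955

Power = Φ(z_β) = Φ(0.955) ≈ 0.830

Effect size d = 0.65 is medium by Cohen's convention (0.2/0.5/0.8).

Threshold: power ≥ 0.80 is conventionally adequate.
Power ≈ 0.83 → the study is adequately powered (power ≥ 0.80).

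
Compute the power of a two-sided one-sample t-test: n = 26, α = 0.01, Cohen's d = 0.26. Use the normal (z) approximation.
Power ≈ 0.11

Power calculation (one-sample t-test, normal approximation):
z_β = d · √n - z_{α/2}
z_β = 0.26 · √26 - 2.576
z_β = 0.26 · 5.099 - 2.576
z_β = -1.250

Power = Φ(z_β) = Φ(-1.250) ≈ 0.106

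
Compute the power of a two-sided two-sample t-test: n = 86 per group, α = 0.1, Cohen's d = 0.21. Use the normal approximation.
Power ≈ 0.39

Power calculation (two-sample t-test, normal approximation):
z_β = d · √(n/2) - z_{α/2}
z_β = 0.21 · √(86/2) - 1.645
z_β = 0.21 · 6.557 - 1.645
z_β = -0.268

Power = Φ(z_β) = Φ(-0.268) ≈ 0.394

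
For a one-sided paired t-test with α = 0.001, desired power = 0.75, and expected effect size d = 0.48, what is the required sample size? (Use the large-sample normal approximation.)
n = 62 pairs

Sample size formula (paired t-test, normal approximation):
n = ((z_α + z_β) / d)²

z_α = 3.090 (for α = 0.001, one-sided)
z_β = 0.674 (for power = 0.75)
d = 0.48

n = ((3.090 + 0.674) / 0.48)²
n = (7.842)²
n ≈ 61.50
Round up to the next whole number: n = 62 pairs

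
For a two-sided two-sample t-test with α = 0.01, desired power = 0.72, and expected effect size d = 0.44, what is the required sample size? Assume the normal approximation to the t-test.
n = 104 per group

Sample size formula (two-sample t-test, normal approximation):
n = 2 · ((z_{α/2} + z_β) / d)²

z_{α/2} = 2.576 (for α = 0.01, two-sided)
z_β = 0.583 (for power = 0.72)
d = 0.44

n = 2 · ((2.576 + 0.583) / 0.44)²
n = 2 · (7.180)²
n ≈ 103.10
Round up to the next whole number: n = 104 per group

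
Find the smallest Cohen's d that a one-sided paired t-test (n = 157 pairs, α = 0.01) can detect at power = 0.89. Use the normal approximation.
d ≈ 0.28

Minimum detectable effect (paired t-test, normal approximation):
d = (z_α + z_β) / √n
d = (2.326 + 1.227) / √157
d = 3.553 / 12.530
d ≈ 0.28

By Cohen's convention (0.2 small / 0.5 medium / 0.8 large): small effect.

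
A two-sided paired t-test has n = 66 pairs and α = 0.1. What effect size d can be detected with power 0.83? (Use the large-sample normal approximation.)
d ≈ 0.32

Minimum detectable effect (paired t-test, normal approximation):
d = (z_{α/2} + z_β) / √n
d = (1.645 + 0.954) / √66
d = 2.599 / 8.124
d ≈ 0.32

By Cohen's convention (0.2 small / 0.5 medium / 0.8 large): small effect.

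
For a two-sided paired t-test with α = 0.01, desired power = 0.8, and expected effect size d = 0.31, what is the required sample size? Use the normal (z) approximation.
n = 122 pairs

Sample size formula (paired t-test, normal approximation):
n = ((z_{α/2} + z_β) / d)²

z_{α/2} = 2.576 (for α = 0.01, two-sided)
z_β = 0.842 (for power = 0.8)
d = 0.31

n = ((2.576 + 0.842) / 0.31)²
n = (11.026)²
n ≈ 121.57
Round up to the next whole number: n = 122 pairs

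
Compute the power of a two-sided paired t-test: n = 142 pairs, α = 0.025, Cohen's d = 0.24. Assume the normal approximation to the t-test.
Power ≈ 0.73

Power calculation (paired t-test, normal approximation):
z_β = d · √n - z_{α/2}
z_β = 0.24 · √142 - 2.241
z_β = 0.24 · 11.916 - 2.241
z_β = 0.619

Power = Φ(z_β) = Φ(0.619) ≈ 0.732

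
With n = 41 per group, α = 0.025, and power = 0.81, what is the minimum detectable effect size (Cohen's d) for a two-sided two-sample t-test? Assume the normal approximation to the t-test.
d ≈ 0.69

Minimum detectable effect (two-sample t-test, normal approximation):
d = (z_{α/2} + z_β) / √(n/2)
d = (2.241 + 0.878) / √(41/2)
d = 3.119 / 4.528
d ≈ 0.69

By Cohen's convention (0.2 small / 0.5 medium / 0.8 large): medium effect.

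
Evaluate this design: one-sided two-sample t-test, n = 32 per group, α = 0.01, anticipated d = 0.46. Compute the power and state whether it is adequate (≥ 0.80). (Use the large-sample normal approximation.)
Power ≈ 0.31; the study is underpowered (power < 0.80)

Power calculation (two-sample t-test, normal approximation):
z_β = d · √(n/2) - z_α
z_β = 0.46 · √(32/2) - 2.326
z_β = 0.46 · 4.000 - 2.326
z_β = -0.486

Power = Φ(z_β) = Φ(-0.486) ≈ 0.313

Effect size d = 0.46 is small by Cohen's convention (0.2/0.5/0.8).

Threshold: power ≥ 0.80 is conventionally adequate.
Power ≈ 0.31 → the study is underpowered (power < 0.80).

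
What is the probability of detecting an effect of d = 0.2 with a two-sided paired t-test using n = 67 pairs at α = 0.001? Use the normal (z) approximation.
Power ≈ 0.05

Power calculation (paired t-test, normal approximation):
z_β = d · √n - z_{α/2}
z_β = 0.2 · √67 - 3.291
z_β = 0.2 · 8.185 - 3.291
z_β = -1.653

Power = Φ(z_β) = Φ(-1.653) ≈ 0.049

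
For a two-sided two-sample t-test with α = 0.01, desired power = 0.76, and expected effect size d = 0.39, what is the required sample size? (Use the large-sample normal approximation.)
n = 142 per group

Sample size formula (two-sample t-test, normal approximation):
n = 2 · ((z_{α/2} + z_β) / d)²

z_{α/2} = 2.576 (for α = 0.01, two-sided)
z_β = 0.706 (for power = 0.76)
d = 0.39

n = 2 · ((2.576 + 0.706) / 0.39)²
n = 2 · (8.415)²
n ≈ 141.62
Round up to the next whole number: n = 142 per group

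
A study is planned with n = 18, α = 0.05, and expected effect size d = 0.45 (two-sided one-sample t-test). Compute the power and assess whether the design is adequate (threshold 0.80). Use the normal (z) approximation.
Power ≈ 0.48; the study is underpowered (power < 0.80)

Power calculation (one-sample t-test, normal approximation):
z_β = d · √n - z_{α/2}
z_β = 0.45 · √18 - 1.960
z_β = 0.45 · 4.243 - 1.960
z_β = -0.051

Power = Φ(z_β) = Φ(-0.051) ≈ 0.480

Effect size d = 0.45 is small by Cohen's convention (0.2/0.5/0.8).

Threshold: power ≥ 0.80 is conventionally adequate.
Power ≈ 0.48 → the study is underpowered (power < 0.80).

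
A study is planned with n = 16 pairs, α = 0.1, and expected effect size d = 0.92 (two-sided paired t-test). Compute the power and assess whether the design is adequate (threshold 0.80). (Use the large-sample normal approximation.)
Power ≈ 0.98; the study is adequately powered (power ≥ 0.80)

Power calculation (paired t-test, normal approximation):
z_β = d · √n - z_{α/2}
z_β = 0.92 · √16 - 1.645
z_β = 0.92 · 4.000 - 1.645
z_β = 2.035

Power = Φ(z_β) = Φ(2.035) ≈ 0.979

Effect size d = 0.92 is large by Cohen's convention (0.2/0.5/0.8).

Threshold: power ≥ 0.80 is conventionally adequate.
Power ≈ 0.98 → the study is adequately powered (power ≥ 0.80).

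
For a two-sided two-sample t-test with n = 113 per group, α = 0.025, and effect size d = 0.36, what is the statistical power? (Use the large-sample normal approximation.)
Power ≈ 0.68

Power calculation (two-sample t-test, normal approximation):
z_β = d · √(n/2) - z_{α/2}
z_β = 0.36 · √(113/2) - 2.241
z_β = 0.36 · 7.517 - 2.241
z_β = 0.465

Power = Φ(z_β) = Φ(0.465) ≈ 0.679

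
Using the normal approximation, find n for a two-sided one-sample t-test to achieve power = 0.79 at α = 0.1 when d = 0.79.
n = 10

Sample size formula (one-sample t-test, normal approximation):
n = ((z_{α/2} + z_β) / d)²

z_{α/2} = 1.645 (for α = 0.1, two-sided)
z_β = 0.806 (for power = 0.79)
d = 0.79

n = ((1.645 + 0.806) / 0.79)²
n = (3.103)²
n ≈ 9.63
Round up to the next whole number: n = 10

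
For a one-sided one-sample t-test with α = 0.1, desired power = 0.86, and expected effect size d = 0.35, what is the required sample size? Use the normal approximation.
n = 46

Sample size formula (one-sample t-test, normal approximation):
n = ((z_α + z_β) / d)²

z_α = 1.282 (for α = 0.1, one-sided)
z_β = 1.080 (for power = 0.86)
d = 0.35

n = ((1.282 + 1.080) / 0.35)²
n = (6.749)²
n ≈ 45.55
Round up to the next whole number: n = 46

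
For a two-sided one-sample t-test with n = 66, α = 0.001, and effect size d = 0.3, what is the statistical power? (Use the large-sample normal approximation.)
Power ≈ 0.20

Power calculation (one-sample t-test, normal approximation):
z_β = d · √n - z_{α/2}
z_β = 0.3 · √66 - 3.291
z_β = 0.3 · 8.124 - 3.291
z_β = -0.853

Power = Φ(z_β) = Φ(-0.853) ≈ 0.197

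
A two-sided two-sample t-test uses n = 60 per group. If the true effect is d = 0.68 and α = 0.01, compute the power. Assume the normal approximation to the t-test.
Power ≈ 0.87

Power calculation (two-sample t-test, normal approximation):
z_β = d · √(n/2) - z_{α/2}
z_β = 0.68 · √(60/2) - 2.576
z_β = 0.68 · 5.477 - 2.576
z_β = 1.149

Power = Φ(z_β) = Φ(1.149) ≈ 0.875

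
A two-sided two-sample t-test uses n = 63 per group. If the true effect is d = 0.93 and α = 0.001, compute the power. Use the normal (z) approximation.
Power ≈ 0.97

Power calculation (two-sample t-test, normal approximation):
z_β = d · √(n/2) - z_{α/2}
z_β = 0.93 · √(63/2) - 3.291
z_β = 0.93 · 5.612 - 3.291
z_β = 1.929

Power = Φ(z_β) = Φ(1.929) ≈ 0.973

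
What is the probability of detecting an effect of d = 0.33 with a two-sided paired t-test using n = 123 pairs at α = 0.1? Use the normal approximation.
Power ≈ 0.98

Power calculation (paired t-test, normal approximation):
z_β = d · √n - z_{α/2}
z_β = 0.33 · √123 - 1.645
z_β = 0.33 · 11.091 - 1.645
z_β = 2.015

Power = Φ(z_β) = Φ(2.015) ≈ 0.978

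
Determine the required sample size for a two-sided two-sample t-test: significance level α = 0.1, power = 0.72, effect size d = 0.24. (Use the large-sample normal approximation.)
n = 173 per group

Sample size formula (two-sample t-test, normal approximation):
n = 2 · ((z_{α/2} + z_β) / d)²

z_{α/2} = 1.645 (for α = 0.1, two-sided)
z_β = 0.583 (for power = 0.72)
d = 0.24

n = 2 · ((1.645 + 0.583) / 0.24)²
n = 2 · (9.283)²
n ≈ 172.35
Round up to the next whole number: n = 173 per group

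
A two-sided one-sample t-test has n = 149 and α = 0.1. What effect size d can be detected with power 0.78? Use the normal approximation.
d ≈ 0.20

Minimum detectable effect (one-sample t-test, normal approximation):
d = (z_{α/2} + z_β) / √n
d = (1.645 + 0.772) / √149
d = 2.417 / 12.207
d ≈ 0.20

By Cohen's convention (0.2 small / 0.5 medium / 0.8 large): small effect.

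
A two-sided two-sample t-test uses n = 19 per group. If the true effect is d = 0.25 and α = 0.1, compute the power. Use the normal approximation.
Power ≈ 0.19

Power calculation (two-sample t-test, normal approximation):
z_β = d · √(n/2) - z_{α/2}
z_β = 0.25 · √(19/2) - 1.645
z_β = 0.25 · 3.082 - 1.645
z_β = -0.874

Power = Φ(z_β) = Φ(-0.874) ≈ 0.191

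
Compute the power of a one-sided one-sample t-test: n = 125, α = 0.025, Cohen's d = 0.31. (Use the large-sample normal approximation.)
Power ≈ 0.93

Power calculation (one-sample t-test, normal approximation):
z_β = d · √n - z_α
z_β = 0.31 · √125 - 1.960
z_β = 0.31 · 11.180 - 1.960
z_β = 1.506

Power = Φ(z_β) = Φ(1.506) ≈ 0.934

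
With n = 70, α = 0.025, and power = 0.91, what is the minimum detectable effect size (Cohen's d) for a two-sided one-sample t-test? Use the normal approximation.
d ≈ 0.43

Minimum detectable effect (one-sample t-test, normal approximation):
d = (z_{α/2} + z_β) / √n
d = (2.241 + 1.341) / √70
d = 3.582 / 8.367
d ≈ 0.43

By Cohen's convention (0.2 small / 0.5 medium / 0.8 large): small effect.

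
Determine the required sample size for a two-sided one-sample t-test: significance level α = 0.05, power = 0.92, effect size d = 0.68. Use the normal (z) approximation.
n = 25

Sample size formula (one-sample t-test, normal approximation):
n = ((z_{α/2} + z_β) / d)²

z_{α/2} = 1.960 (for α = 0.05, two-sided)
z_β = 1.405 (for power = 0.92)
d = 0.68

n = ((1.960 + 1.405) / 0.68)²
n = (4.949)²
n ≈ 24.49
Round up to the next whole number: n = 25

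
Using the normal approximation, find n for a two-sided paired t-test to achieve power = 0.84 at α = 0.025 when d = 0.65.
n = 25 pairs

Sample size formula (paired t-test, normal approximation):
n = ((z_{α/2} + z_β) / d)²

z_{α/2} = 2.241 (for α = 0.025, two-sided)
z_β = 0.994 (for power = 0.84)
d = 0.65

n = ((2.241 + 0.994) / 0.65)²
n = (4.977)²
n ≈ 24.77
Round up to the next whole number: n = 25 pairs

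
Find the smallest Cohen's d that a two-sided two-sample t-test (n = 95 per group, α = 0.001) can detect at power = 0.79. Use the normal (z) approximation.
d ≈ 0.59

Minimum detectable effect (two-sample t-test, normal approximation):
d = (z_{α/2} + z_β) / √(n/2)
d = (3.291 + 0.806) / √(95/2)
d = 4.097 / 6.892
d ≈ 0.59

By Cohen's convention (0.2 small / 0.5 medium / 0.8 large): medium effect.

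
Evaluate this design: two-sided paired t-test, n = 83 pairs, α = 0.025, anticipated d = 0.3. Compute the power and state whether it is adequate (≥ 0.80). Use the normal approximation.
Power ≈ 0.69; the study is underpowered (power < 0.80)

Power calculation (paired t-test, normal approximation):
z_β = d · √n - z_{α/2}
z_β = 0.3 · √83 - 2.241
z_β = 0.3 · 9.110 - 2.241
z_β = 0.492

Power = Φ(z_β) = Φ(0.492) ≈ 0.689

Effect size d = 0.3 is small by Cohen's convention (0.2/0.5/0.8).

Threshold: power ≥ 0.80 is conventionally adequate.
Power ≈ 0.69 → the study is underpowered (power < 0.80).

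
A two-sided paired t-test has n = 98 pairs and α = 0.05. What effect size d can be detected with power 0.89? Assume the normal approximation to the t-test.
d ≈ 0.32

Minimum detectable effect (paired t-test, normal approximation):
d = (z_{α/2} + z_β) / √n
d = (1.960 + 1.227) / √98
d = 3.186 / 9.899
d ≈ 0.32

By Cohen's convention (0.2 small / 0.5 medium / 0.8 large): small effect.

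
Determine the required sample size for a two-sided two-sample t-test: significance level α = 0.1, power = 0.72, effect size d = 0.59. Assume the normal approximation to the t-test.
n = 29 per group

Sample size formula (two-sample t-test, normal approximation):
n = 2 · ((z_{α/2} + z_β) / d)²

z_{α/2} = 1.645 (for α = 0.1, two-sided)
z_β = 0.583 (for power = 0.72)
d = 0.59

n = 2 · ((1.645 + 0.583) / 0.59)²
n = 2 · (3.776)²
n ≈ 28.52
Round up to the next whole number: n = 29 per group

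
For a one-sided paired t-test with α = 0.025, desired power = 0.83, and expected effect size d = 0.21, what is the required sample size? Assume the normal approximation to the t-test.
n = 193 pairs

Sample size formula (paired t-test, normal approximation):
n = ((z_α + z_β) / d)²

z_α = 1.960 (for α = 0.025, one-sided)
z_β = 0.954 (for power = 0.83)
d = 0.21

n = ((1.960 + 0.954) / 0.21)²
n = (13.876)²
n ≈ 192.54
Round up to the next whole number: n = 193 pairs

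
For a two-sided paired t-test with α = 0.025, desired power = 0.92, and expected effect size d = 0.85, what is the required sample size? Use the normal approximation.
n = 19 pairs

Sample size formula (paired t-test, normal approximation):
n = ((z_{α/2} + z_β) / d)²

z_{α/2} = 2.241 (for α = 0.025, two-sided)
z_β = 1.405 (for power = 0.92)
d = 0.85

n = ((2.241 + 1.405) / 0.85)²
n = (4.289)²
n ≈ 18.40
Round up to the next whole number: n = 19 pairs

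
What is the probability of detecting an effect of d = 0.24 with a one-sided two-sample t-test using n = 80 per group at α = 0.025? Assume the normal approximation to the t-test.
Power ≈ 0.33

Power calculation (two-sample t-test, normal approximation):
z_β = d · √(n/2) - z_α
z_β = 0.24 · √(80/2) - 1.960
z_β = 0.24 · 6.325 - 1.960
z_β = -0.442

Power = Φ(z_β) = Φ(-0.442) ≈ 0.329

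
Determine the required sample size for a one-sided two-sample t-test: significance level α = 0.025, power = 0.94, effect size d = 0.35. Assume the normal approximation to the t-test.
n = 202 per group

Sample size formula (two-sample t-test, normal approximation):
n = 2 · ((z_α + z_β) / d)²

z_α = 1.960 (for α = 0.025, one-sided)
z_β = 1.555 (for power = 0.94)
d = 0.35

n = 2 · ((1.960 + 1.555) / 0.35)²
n = 2 · (10.043)²
n ≈ 201.72
Round up to the next whole number: n = 202 per group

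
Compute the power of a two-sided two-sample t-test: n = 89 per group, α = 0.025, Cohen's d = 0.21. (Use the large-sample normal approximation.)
Power ≈ 0.20

Power calculation (two-sample t-test, normal approximation):
z_β = d · √(n/2) - z_{α/2}
z_β = 0.21 · √(89/2) - 2.241
z_β = 0.21 · 6.671 - 2.241
z_β = -0.841

Power = Φ(z_β) = Φ(-0.841) ≈ 0.200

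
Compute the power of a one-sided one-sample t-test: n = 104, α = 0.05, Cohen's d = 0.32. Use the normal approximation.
Power ≈ 0.95

Power calculation (one-sample t-test, normal approximation):
z_β = d · √n - z_α
z_β = 0.32 · √104 - 1.645
z_β = 0.32 · 10.198 - 1.645
z_β = 1.619

Power = Φ(z_β) = Φ(1.619) ≈ 0.947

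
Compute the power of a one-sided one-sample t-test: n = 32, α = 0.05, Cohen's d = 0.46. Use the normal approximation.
Power ≈ 0.83

Power calculation (one-sample t-test, normal approximation):
z_β = d · √n - z_α
z_β = 0.46 · √32 - 1.645
z_β = 0.46 · 5.657 - 1.645
z_β = 0.957

Power = Φ(z_β) = Φ(0.957) ≈ 0.831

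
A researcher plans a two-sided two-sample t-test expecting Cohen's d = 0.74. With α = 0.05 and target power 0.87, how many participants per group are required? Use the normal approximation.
n = 35 per group

Sample size formula (two-sample t-test, normal approximation):
n = 2 · ((z_{α/2} + z_β) / d)²

z_{α/2} = 1.960 (for α = 0.05, two-sided)
z_β = 1.126 (for power = 0.87)
d = 0.74

n = 2 · ((1.960 + 1.126) / 0.74)²
n = 2 · (4.170)²
n ≈ 34.78
Round up to the next whole number: n = 35 per group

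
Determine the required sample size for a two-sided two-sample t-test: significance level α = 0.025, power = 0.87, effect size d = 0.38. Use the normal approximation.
n = 158 per group

Sample size formula (two-sample t-test, normal approximation):
n = 2 · ((z_{α/2} + z_β) / d)²

z_{α/2} = 2.241 (for α = 0.025, two-sided)
z_β = 1.126 (for power = 0.87)
d = 0.38

n = 2 · ((2.241 + 1.126) / 0.38)²
n = 2 · (8.861)²
n ≈ 157.03
Round up to the next whole number: n = 158 per group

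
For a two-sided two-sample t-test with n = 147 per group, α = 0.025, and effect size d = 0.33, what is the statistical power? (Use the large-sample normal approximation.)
Power ≈ 0.72

Power calculation (two-sample t-test, normal approximation):
z_β = d · √(n/2) - z_{α/2}
z_β = 0.33 · √(147/2) - 2.241
z_β = 0.33 · 8.573 - 2.241
z_β = 0.588

Power = Φ(z_β) = Φ(0.588) ≈ 0.722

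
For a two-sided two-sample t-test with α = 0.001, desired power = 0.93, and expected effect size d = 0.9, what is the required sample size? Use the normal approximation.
n = 57 per group

Sample size formula (two-sample t-test, normal approximation):
n = 2 · ((z_{α/2} + z_β) / d)²

z_{α/2} = 3.291 (for α = 0.001, two-sided)
z_β = 1.476 (for power = 0.93)
d = 0.9

n = 2 · ((3.291 + 1.476) / 0.9)²
n = 2 · (5.297)²
n ≈ 56.12
Round up to the next whole number: n = 57 per group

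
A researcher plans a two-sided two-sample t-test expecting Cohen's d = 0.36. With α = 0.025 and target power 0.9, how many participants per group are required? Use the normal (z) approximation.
n = 192 per group

Sample size formula (two-sample t-test, normal approximation):
n = 2 · ((z_{α/2} + z_β) / d)²

z_{α/2} = 2.241 (for α = 0.025, two-sided)
z_β = 1.282 (for power = 0.9)
d = 0.36

n = 2 · ((2.241 + 1.282) / 0.36)²
n = 2 · (9.786)²
n ≈ 191.53
Round up to the next whole number: n = 192 per group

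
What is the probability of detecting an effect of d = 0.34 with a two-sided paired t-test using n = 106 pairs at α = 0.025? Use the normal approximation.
Power ≈ 0.90

Power calculation (paired t-test, normal approximation):
z_β = d · √n - z_{α/2}
z_β = 0.34 · √106 - 2.241
z_β = 0.34 · 10.296 - 2.241
z_β = 1.259

Power = Φ(z_β) = Φ(1.259) ≈ 0.896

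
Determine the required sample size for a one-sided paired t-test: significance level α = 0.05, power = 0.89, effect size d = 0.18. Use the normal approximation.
n = 255 pairs

Sample size formula (paired t-test, normal approximation):
n = ((z_α + z_β) / d)²

z_α = 1.645 (for α = 0.05, one-sided)
z_β = 1.227 (for power = 0.89)
d = 0.18

n = ((1.645 + 1.227) / 0.18)²
n = (15.956)²
n ≈ 254.59
Round up to the next whole number: n = 255 pairs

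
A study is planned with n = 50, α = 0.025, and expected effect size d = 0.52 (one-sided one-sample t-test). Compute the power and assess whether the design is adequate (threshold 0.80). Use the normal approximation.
Power ≈ 0.96; the study is adequately powered (power ≥ 0.80)

Power calculation (one-sample t-test, normal approximation):
z_β = d · √n - z_α
z_β = 0.52 · √50 - 1.960
z_β = 0.52 · 7.071 - 1.960
z_β = 1.717

Power = Φ(z_β) = Φ(1.717) ≈ 0.957

Effect size d = 0.52 is medium by Cohen's convention (0.2/0.5/0.8).

Threshold: power ≥ 0.80 is conventionally adequate.
Power ≈ 0.96 → the study is adequately powered (power ≥ 0.80).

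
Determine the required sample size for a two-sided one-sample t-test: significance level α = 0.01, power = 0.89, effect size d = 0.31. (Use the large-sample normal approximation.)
n = 151

Sample size formula (one-sample t-test, normal approximation):
n = ((z_{α/2} + z_β) / d)²

z_{α/2} = 2.576 (for α = 0.01, two-sided)
z_β = 1.227 (for power = 0.89)
d = 0.31

n = ((2.576 + 1.227) / 0.31)²
n = (12.268)²
n ≈ 150.50
Round up to the next whole number: n = 151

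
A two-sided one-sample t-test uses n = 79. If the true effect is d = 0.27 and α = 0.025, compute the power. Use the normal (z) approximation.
Power ≈ 0.56

Power calculation (one-sample t-test, normal approximation):
z_β = d · √n - z_{α/2}
z_β = 0.27 · √79 - 2.241
z_β = 0.27 · 8.888 - 2.241
z_β = 0.158

Power = Φ(z_β) = Φ(0.158) ≈ 0.563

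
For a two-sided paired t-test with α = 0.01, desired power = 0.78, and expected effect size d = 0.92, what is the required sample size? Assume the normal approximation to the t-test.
n = 14 pairs

Sample size formula (paired t-test, normal approximation):
n = ((z_{α/2} + z_β) / d)²

z_{α/2} = 2.576 (for α = 0.01, two-sided)
z_β = 0.772 (for power = 0.78)
d = 0.92

n = ((2.576 + 0.772) / 0.92)²
n = (3.639)²
n ≈ 13.24
Round up to the next whole number: n = 14 pairs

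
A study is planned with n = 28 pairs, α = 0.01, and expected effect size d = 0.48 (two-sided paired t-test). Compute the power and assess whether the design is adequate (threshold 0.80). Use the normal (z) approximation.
Power ≈ 0.49; the study is underpowered (power < 0.80)

Power calculation (paired t-test, normal approximation):
z_β = d · √n - z_{α/2}
z_β = 0.48 · √28 - 2.576
z_β = 0.48 · 5.292 - 2.576
z_β = -0.036

Power = Φ(z_β) = Φ(-0.036) ≈ 0.486

Effect size d = 0.48 is small by Cohen's convention (0.2/0.5/0.8).

Threshold: power ≥ 0.80 is conventionally adequate.
Power ≈ 0.49 → the study is underpowered (power < 0.80).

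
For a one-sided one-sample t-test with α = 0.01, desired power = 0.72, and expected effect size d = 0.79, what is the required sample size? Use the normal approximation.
n = 14

Sample size formula (one-sample t-test, normal approximation):
n = ((z_α + z_β) / d)²

z_α = 2.326 (for α = 0.01, one-sided)
z_β = 0.583 (for power = 0.72)
d = 0.79

n = ((2.326 + 0.583) / 0.79)²
n = (3.682)²
n ≈ 13.56
Round up to the next whole number: n = 14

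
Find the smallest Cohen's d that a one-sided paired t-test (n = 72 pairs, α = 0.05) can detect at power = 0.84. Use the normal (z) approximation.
d ≈ 0.31

Minimum detectable effect (paired t-test, normal approximation):
d = (z_α + z_β) / √n
d = (1.645 + 0.994) / √72
d = 2.639 / 8.485
d ≈ 0.31

By Cohen's convention (0.2 small / 0.5 medium / 0.8 large): small effect.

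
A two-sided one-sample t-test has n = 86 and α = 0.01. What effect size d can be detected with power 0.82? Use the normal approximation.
d ≈ 0.38

Minimum detectable effect (one-sample t-test, normal approximation):
d = (z_{α/2} + z_β) / √n
d = (2.576 + 0.915) / √86
d = 3.491 / 9.274
d ≈ 0.38

By Cohen's convention (0.2 small / 0.5 medium / 0.8 large): small effect.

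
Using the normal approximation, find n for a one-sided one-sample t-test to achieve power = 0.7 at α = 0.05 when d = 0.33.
n = 44

Sample size formula (one-sample t-test, normal approximation):
n = ((z_α + z_β) / d)²

z_α = 1.645 (for α = 0.05, one-sided)
z_β = 0.524 (for power = 0.7)
d = 0.33

n = ((1.645 + 0.524) / 0.33)²
n = (6.573)²
n ≈ 43.20
Round up to the next whole number: n = 44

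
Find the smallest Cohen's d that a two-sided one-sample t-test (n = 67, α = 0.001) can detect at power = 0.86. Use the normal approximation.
d ≈ 0.53

Minimum detectable effect (one-sample t-test, normal approximation):
d = (z_{α/2} + z_β) / √n
d = (3.291 + 1.080) / √67
d = 4.371 / 8.185
d ≈ 0.53

By Cohen's convention (0.2 small / 0.5 medium / 0.8 large): medium effect.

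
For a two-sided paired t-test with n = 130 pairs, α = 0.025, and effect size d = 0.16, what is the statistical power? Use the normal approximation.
Power ≈ 0.34

Power calculation (paired t-test, normal approximation):
z_β = d · √n - z_{α/2}
z_β = 0.16 · √130 - 2.241
z_β = 0.16 · 11.402 - 2.241
z_β = -0.417

Power = Φ(z_β) = Φ(-0.417) ≈ 0.338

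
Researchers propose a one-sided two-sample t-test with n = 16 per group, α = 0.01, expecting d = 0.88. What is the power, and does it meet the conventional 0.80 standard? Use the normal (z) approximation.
Power ≈ 0.56; the study is underpowered (power < 0.80)

Power calculation (two-sample t-test, normal approximation):
z_β = d · √(n/2) - z_α
z_β = 0.88 · √(16/2) - 2.326
z_β = 0.88 · 2.828 - 2.326
z_β = 0.163

Power = Φ(z_β) = Φ(0.163) ≈ 0.565

Effect size d = 0.88 is large by Cohen's convention (0.2/0.5/0.8).

Threshold: power ≥ 0.80 is conventionally adequate.
Power ≈ 0.56 → the study is underpowered (power < 0.80).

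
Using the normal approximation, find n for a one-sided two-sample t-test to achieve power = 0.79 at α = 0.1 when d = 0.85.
n = 13 per group

Sample size formula (two-sample t-test, normal approximation):
n = 2 · ((z_α + z_β) / d)²

z_α = 1.282 (for α = 0.1, one-sided)
z_β = 0.806 (for power = 0.79)
d = 0.85

n = 2 · ((1.282 + 0.806) / 0.85)²
n = 2 · (2.456)²
n ≈ 12.06
Round up to the next whole number: n = 13 per group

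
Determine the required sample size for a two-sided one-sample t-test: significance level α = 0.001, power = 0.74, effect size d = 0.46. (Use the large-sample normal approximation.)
n = 74

Sample size formula (one-sample t-test, normal approximation):
n = ((z_{α/2} + z_β) / d)²

z_{α/2} = 3.291 (for α = 0.001, two-sided)
z_β = 0.643 (for power = 0.74)
d = 0.46

n = ((3.291 + 0.643) / 0.46)²
n = (8.552)²
n ≈ 73.14
Round up to the next whole number: n = 74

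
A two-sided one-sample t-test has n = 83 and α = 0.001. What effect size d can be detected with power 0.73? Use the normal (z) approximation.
d ≈ 0.43

Minimum detectable effect (one-sample t-test, normal approximation):
d = (z_{α/2} + z_β) / √n
d = (3.291 + 0.613) / √83
d = 3.903 / 9.110
d ≈ 0.43

By Cohen's convention (0.2 small / 0.5 medium / 0.8 large): small effect.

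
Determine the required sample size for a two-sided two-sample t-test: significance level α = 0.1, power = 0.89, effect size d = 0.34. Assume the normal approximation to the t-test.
n = 143 per group

Sample size formula (two-sample t-test, normal approximation):
n = 2 · ((z_{α/2} + z_β) / d)²

z_{α/2} = 1.645 (for α = 0.1, two-sided)
z_β = 1.227 (for power = 0.89)
d = 0.34

n = 2 · ((1.645 + 1.227) / 0.34)²
n = 2 · (8.447)²
n ≈ 142.70
Round up to the next whole number: n = 143 per group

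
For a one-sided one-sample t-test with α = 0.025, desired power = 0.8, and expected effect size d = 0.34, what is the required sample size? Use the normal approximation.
n = 68

Sample size formula (one-sample t-test, normal approximation):
n = ((z_α + z_β) / d)²

z_α = 1.960 (for α = 0.025, one-sided)
z_β = 0.842 (for power = 0.8)
d = 0.34

n = ((1.960 + 0.842) / 0.34)²
n = (8.241)²
n ≈ 67.91
Round up to the next whole number: n = 68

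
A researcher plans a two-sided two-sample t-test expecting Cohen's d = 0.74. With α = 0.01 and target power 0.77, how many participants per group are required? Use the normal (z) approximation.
n = 41 per group

Sample size formula (two-sample t-test, normal approximation):
n = 2 · ((z_{α/2} + z_β) / d)²

z_{α/2} = 2.576 (for α = 0.01, two-sided)
z_β = 0.739 (for power = 0.77)
d = 0.74

n = 2 · ((2.576 + 0.739) / 0.74)²
n = 2 · (4.480)²
n ≈ 40.14
Round up to the next whole number: n = 41 per group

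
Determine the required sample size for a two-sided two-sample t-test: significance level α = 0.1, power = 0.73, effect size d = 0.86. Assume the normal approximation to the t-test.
n = 14 per group

Sample size formula (two-sample t-test, normal approximation):
n = 2 · ((z_{α/2} + z_β) / d)²

z_{α/2} = 1.645 (for α = 0.1, two-sided)
z_β = 0.613 (for power = 0.73)
d = 0.86

n = 2 · ((1.645 + 0.613) / 0.86)²
n = 2 · (2.626)²
n ≈ 13.79
Round up to the next whole number: n = 14 per group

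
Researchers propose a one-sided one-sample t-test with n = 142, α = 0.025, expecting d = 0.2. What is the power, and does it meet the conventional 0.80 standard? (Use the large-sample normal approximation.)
Power ≈ 0.66; the study is underpowered (power < 0.80)

Power calculation (one-sample t-test, normal approximation):
z_β = d · √n - z_α
z_β = 0.2 · √142 - 1.960
z_β = 0.2 · 11.916 - 1.960
z_β = 0.423

Power = Φ(z_β) = Φ(0.423) ≈ 0.664

Effect size d = 0.2 is small by Cohen's convention (0.2/0.5/0.8).

Threshold: power ≥ 0.80 is conventionally adequate.
Power ≈ 0.66 → the study is underpowered (power < 0.80).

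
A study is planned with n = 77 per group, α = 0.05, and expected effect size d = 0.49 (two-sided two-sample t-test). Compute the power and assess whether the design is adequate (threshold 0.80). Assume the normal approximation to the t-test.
Power ≈ 0.86; the study is adequately powered (power ≥ 0.80)

Power calculation (two-sample t-test, normal approximation):
z_β = d · √(n/2) - z_{α/2}
z_β = 0.49 · √(77/2) - 1.960
z_β = 0.49 · 6.205 - 1.960
z_β = 1.080

Power = Φ(z_β) = Φ(1.080) ≈ 0.860

Effect size d = 0.49 is small by Cohen's convention (0.2/0.5/0.8).

Threshold: power ≥ 0.80 is conventionally adequate.
Power ≈ 0.86 → the study is adequately powered (power ≥ 0.80).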